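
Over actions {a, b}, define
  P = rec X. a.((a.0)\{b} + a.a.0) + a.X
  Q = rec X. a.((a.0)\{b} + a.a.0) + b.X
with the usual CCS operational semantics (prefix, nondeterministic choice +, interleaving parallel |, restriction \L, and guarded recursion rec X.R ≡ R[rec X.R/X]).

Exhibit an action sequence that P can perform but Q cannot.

Reachable graph of P (5 states):
  p0 = rec X. a.((a.0)\{b} + a.a.0) + a.X ⊢ ··a··> p0, ··a··> p1
  p1 = (a.0)\{b} + a.a.0 ⊢ ··a··> p2, ··a··> p3
  p2 = 0\{b} ⊢ stopped
  p3 = a.0 ⊢ ··a··> p4
  p4 = 0 ⊢ stopped
Reachable graph of Q (5 states):
  q0 = rec X. a.((a.0)\{b} + a.a.0) + b.X ⊢ ··a··> q1, ··b··> q0
  q1 = (a.0)\{b} + a.a.0 ⊢ ··a··> q2, ··a··> q3
  q2 = 0\{b} ⊢ stopped
  q3 = a.0 ⊢ ··a··> q4
  q4 = 0 ⊢ stopped
Executing aaaa from P (initial set {p0}):
  [1] a ⇒ {p0, p1}
  [2] a ⇒ {p0, p1, p2, p3}
  [3] a ⇒ {p0, p1, p2, p3, p4}
  [4] a ⇒ {p0, p1, p2, p3, p4}
  — P admits the full trace.
Executing aaaa from Q (initial set {q0}):
  [1] a ⇒ {q1}
  [2] a ⇒ {q2, q3}
  [3] a ⇒ {q4}
  [4] a ⇒ ∅ (Q stuck)

aaaa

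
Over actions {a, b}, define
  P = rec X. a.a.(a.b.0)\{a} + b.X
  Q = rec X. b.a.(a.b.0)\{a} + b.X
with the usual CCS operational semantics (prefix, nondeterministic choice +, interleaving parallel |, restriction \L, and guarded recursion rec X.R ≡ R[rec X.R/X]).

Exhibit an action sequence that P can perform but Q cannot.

a

Reachable graph of P (3 states):
  s0 = rec X. a.a.(a.b.0)\{a} + b.X → =a=> s1, =b=> s0
  s1 = a.(a.b.0)\{a} → =a=> s2
  s2 = (a.b.0)\{a} → (no moves)
Reachable graph of Q (3 states):
  t0 = rec X. b.a.(a.b.0)\{a} + b.X → =b=> t0, =b=> t1
  t1 = a.(a.b.0)\{a} → =a=> t2
  t2 = (a.b.0)\{a} → (no moves)
Executing a from P (initial set {s0}):
  [1] a ⇒ {s1}
  — P admits the full trace.
Executing a from Q (initial set {t0}):
  [1] a ⇒ no successor for Q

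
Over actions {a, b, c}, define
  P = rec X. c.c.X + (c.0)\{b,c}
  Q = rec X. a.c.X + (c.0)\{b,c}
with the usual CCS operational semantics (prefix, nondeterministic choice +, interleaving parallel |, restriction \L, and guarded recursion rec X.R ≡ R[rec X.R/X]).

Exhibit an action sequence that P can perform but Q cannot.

LTS(P): 2 reachable states
  p0 = rec X. c.c.X + (c.0)\{b,c} | —c→ p1
  p1 = c.(rec X. c.c.X + (c.0)\{b,c}) | —c→ p0
LTS(Q): 2 reachable states
  q0 = rec X. a.c.X + (c.0)\{b,c} | —a→ q1
  q1 = c.(rec X. a.c.X + (c.0)\{b,c}) | —c→ q0
Trace ⟨c⟩ through P, begin at {p0}:
  [1] c ⇒ {p1}
  P completes σ.
Trace ⟨c⟩ through Q, begin at {q0}:
  [1] c ⇒ no successor for Q

c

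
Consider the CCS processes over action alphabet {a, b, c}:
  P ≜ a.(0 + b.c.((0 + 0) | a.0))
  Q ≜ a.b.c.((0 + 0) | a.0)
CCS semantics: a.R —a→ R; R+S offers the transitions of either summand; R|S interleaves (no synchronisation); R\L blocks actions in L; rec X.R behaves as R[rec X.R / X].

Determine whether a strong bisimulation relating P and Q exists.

Reachable graph of P (5 states):
  s0 = a.(0 + b.c.((0 + 0) | a.0)) ⊢ =a=> s1
  s1 = 0 + b.c.((0 + 0) | a.0) ⊢ =b=> s2
  s2 = c.((0 + 0) | a.0) ⊢ =c=> s3
  s3 = (0 + 0) | a.0 ⊢ =a=> s4
  s4 = (0 + 0) | 0 ⊢ stopped
Reachable graph of Q (5 states):
  t0 = a.b.c.((0 + 0) | a.0) ⊢ =a=> t1
  t1 = b.c.((0 + 0) | a.0) ⊢ =b=> t2
  t2 = c.((0 + 0) | a.0) ⊢ =c=> t3
  t3 = (0 + 0) | a.0 ⊢ =a=> t4
  t4 = (0 + 0) | 0 ⊢ stopped
Partition-refinement fixed point:
  B0 = {s0, t0}
  B1 = {s1, t1}
  B2 = {s2, t2}
  B3 = {s3, t3}
  B4 = {s4, t4}
s0 ∈ B0, t0 ∈ B0 → same block

YES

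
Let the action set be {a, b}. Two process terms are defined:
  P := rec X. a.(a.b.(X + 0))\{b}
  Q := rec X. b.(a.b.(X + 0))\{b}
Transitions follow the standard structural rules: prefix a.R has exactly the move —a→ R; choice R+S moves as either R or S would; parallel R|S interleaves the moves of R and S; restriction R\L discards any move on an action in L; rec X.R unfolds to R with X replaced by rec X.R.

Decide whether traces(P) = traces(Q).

traces(P) ≠ traces(Q) — witness ⟨a⟩

P's transition system — 3 states:
  s0 = rec X. a.(a.b.(X + 0))\{b} has moves —a→ s1
  s1 = (a.b.((rec X. a.(a.b.(X + 0))\{b}) + 0))\{b} has moves —a→ s2
  s2 = (b.((rec X. a.(a.b.(X + 0))\{b}) + 0))\{b} has moves ·
Q's transition system — 3 states:
  t0 = rec X. b.(a.b.(X + 0))\{b} has moves —b→ t1
  t1 = (a.b.((rec X. b.(a.b.(X + 0))\{b}) + 0))\{b} has moves —a→ t2
  t2 = (b.((rec X. b.(a.b.(X + 0))\{b}) + 0))\{b} has moves ·
Run σ = ⟨a⟩ on P: start {s0}
  [1] a ⇒ {s1}
  — P admits the full trace.
Run σ = ⟨a⟩ on Q: start {t0}
  [1] a ⇒ ∅  — Q cannot continue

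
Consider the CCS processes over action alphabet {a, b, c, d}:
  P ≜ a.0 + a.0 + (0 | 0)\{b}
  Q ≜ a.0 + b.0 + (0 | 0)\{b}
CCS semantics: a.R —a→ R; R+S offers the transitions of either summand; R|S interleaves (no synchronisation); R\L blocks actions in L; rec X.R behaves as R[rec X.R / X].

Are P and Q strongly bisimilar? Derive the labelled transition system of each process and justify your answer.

P's transition system — 2 states:
  s0 = a.0 + a.0 + (0 | 0)\{b} :: --a--▸ s1
  s1 = 0 :: ·
Q's transition system — 2 states:
  t0 = a.0 + b.0 + (0 | 0)\{b} :: --a--▸ t1, --b--▸ t1
  t1 = 0 :: ·
Coarsest stable partition (strong bisimilarity classes):
  B0 = {s0}
  B1 = {s1, t1}
  B2 = {t0}
s0 ∈ B0, t0 ∈ B2 → different blocks

P ≁ Q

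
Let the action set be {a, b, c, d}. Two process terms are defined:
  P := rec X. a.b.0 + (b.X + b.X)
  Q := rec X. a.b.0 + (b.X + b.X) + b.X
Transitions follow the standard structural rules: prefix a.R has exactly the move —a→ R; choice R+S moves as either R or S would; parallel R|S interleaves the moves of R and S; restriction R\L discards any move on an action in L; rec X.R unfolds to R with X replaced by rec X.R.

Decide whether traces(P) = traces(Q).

trace-equivalent

Reachable graph of P (3 states):
  s0 = rec X. a.b.0 + (b.X + b.X) ⊢ —a→ s1, —b→ s0
  s1 = b.0 ⊢ —b→ s2
  s2 = 0 ⊢ ∅
Reachable graph of Q (3 states):
  t0 = rec X. a.b.0 + (b.X + b.X) + b.X ⊢ —a→ t1, —b→ t0
  t1 = b.0 ⊢ —b→ t2
  t2 = 0 ⊢ ∅
Partition-refinement fixed point:
  B0 = {s0, t0}
  B1 = {s1, t1}
  B2 = {s2, t2}
s0 ∈ B0, t0 ∈ B0 → same block
Bisimilar ⇒ trace-equivalent.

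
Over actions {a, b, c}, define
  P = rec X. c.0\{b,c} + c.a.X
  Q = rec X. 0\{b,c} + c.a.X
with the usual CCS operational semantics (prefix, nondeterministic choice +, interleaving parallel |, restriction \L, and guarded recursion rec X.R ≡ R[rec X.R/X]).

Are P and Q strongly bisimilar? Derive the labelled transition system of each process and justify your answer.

NO

P's transition system — 3 states:
  u0 = rec X. c.0\{b,c} + c.a.X :: =c=> u1, =c=> u2
  u1 = 0\{b,c} :: deadlocked
  u2 = a.(rec X. c.0\{b,c} + c.a.X) :: =a=> u0
Q's transition system — 2 states:
  v0 = rec X. 0\{b,c} + c.a.X :: =c=> v1
  v1 = a.(rec X. 0\{b,c} + c.a.X) :: =a=> v0
Coarsest stable partition (strong bisimilarity classes):
  B0 = {u0}
  B1 = {u2}
  B2 = {u1}
  B3 = {v0}
  B4 = {v1}
u0 ∈ B0, v0 ∈ B3 → different blocks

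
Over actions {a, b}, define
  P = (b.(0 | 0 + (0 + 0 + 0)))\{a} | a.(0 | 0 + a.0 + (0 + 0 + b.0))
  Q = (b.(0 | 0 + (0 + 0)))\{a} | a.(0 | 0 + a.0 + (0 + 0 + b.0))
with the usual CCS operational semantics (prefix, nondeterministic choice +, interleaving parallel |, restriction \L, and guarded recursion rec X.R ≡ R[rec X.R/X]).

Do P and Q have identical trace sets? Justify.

YES

Reachable graph of P (6 states):
  s0 = (b.(0 | 0 + (0 + 0 + 0)))\{a} | a.(0 | 0 + a.0 + (0 + 0 + b.0)) has moves —a→ s1, —b→ s2
  s1 = (b.(0 | 0 + (0 + 0 + 0)))\{a} | (0 | 0 + a.0 + (0 + 0 + b.0)) has moves —a→ s3, —b→ s3, —b→ s4
  s2 = (0 | 0 + (0 + 0 + 0))\{a} | a.(0 | 0 + a.0 + (0 + 0 + b.0)) has moves —a→ s4
  s3 = (b.(0 | 0 + (0 + 0 + 0)))\{a} | 0 has moves —b→ s5
  s4 = (0 | 0 + (0 + 0 + 0))\{a} | (0 | 0 + a.0 + (0 + 0 + b.0)) has moves —a→ s5, —b→ s5
  s5 = (0 | 0 + (0 + 0 + 0))\{a} | 0 has moves (no moves)
Reachable graph of Q (6 states):
  t0 = (b.(0 | 0 + (0 + 0)))\{a} | a.(0 | 0 + a.0 + (0 + 0 + b.0)) has moves —a→ t1, —b→ t2
  t1 = (b.(0 | 0 + (0 + 0)))\{a} | (0 | 0 + a.0 + (0 + 0 + b.0)) has moves —a→ t3, —b→ t3, —b→ t4
  t2 = (0 | 0 + (0 + 0))\{a} | a.(0 | 0 + a.0 + (0 + 0 + b.0)) has moves —a→ t4
  t3 = (b.(0 | 0 + (0 + 0)))\{a} | 0 has moves —b→ t5
  t4 = (0 | 0 + (0 + 0))\{a} | (0 | 0 + a.0 + (0 + 0 + b.0)) has moves —a→ t5, —b→ t5
  t5 = (0 | 0 + (0 + 0))\{a} | 0 has moves (no moves)
Bisimilarity quotient blocks:
  B0 = {s0, t0}
  B1 = {s2, t2}
  B2 = {s4, t4}
  B3 = {s5, t5}
  B4 = {s1, t1}
  B5 = {s3, t3}
s0 ∈ B0, t0 ∈ B0 → same block
Bisimilar ⇒ trace-equivalent.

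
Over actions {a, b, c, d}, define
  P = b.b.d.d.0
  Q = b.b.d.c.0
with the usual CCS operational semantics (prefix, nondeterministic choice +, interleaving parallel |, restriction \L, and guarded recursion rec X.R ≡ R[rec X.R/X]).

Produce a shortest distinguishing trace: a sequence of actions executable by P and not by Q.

Reachable graph of P (5 states):
  p0 = b.b.d.d.0 :: —b→ p1
  p1 = b.d.d.0 :: —b→ p2
  p2 = d.d.0 :: —d→ p3
  p3 = d.0 :: —d→ p4
  p4 = 0 :: ·
Reachable graph of Q (5 states):
  q0 = b.b.d.c.0 :: —b→ q1
  q1 = b.d.c.0 :: —b→ q2
  q2 = d.c.0 :: —d→ q3
  q3 = c.0 :: —c→ q4
  q4 = 0 :: ·
Run σ = ⟨bbdd⟩ on P: start {p0}
  [1] b ⇒ {p1}
  [2] b ⇒ {p2}
  [3] d ⇒ {p3}
  [4] d ⇒ {p4}
  ✓ P
Run σ = ⟨bbdd⟩ on Q: start {q0}
  [1] b ⇒ {q1}
  [2] b ⇒ {q2}
  [3] d ⇒ {q3}
  [4] d ⇒ ∅ (Q stuck)

bbdd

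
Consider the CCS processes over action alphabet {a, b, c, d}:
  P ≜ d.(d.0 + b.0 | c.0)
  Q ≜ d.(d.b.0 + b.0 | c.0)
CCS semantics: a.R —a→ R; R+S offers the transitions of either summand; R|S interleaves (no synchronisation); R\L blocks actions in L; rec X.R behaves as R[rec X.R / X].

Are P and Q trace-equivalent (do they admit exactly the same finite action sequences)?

trace-distinct — witness ⟨ddb⟩

LTS(P): 6 reachable states
  s0 = d.(d.0 + b.0 | c.0) → ··d··> s1
  s1 = d.0 + b.0 | c.0 → ··b··> s2, ··c··> s3, ··d··> s4
  s2 = 0 | c.0 → ··c··> s5
  s3 = b.0 | 0 → ··b··> s5
  s4 = 0 → ∅
  s5 = 0 | 0 → ∅
LTS(Q): 7 reachable states
  t0 = d.(d.b.0 + b.0 | c.0) → ··d··> t1
  t1 = d.b.0 + b.0 | c.0 → ··b··> t2, ··c··> t3, ··d··> t4
  t2 = 0 | c.0 → ··c··> t5
  t3 = b.0 | 0 → ··b··> t5
  t4 = b.0 → ··b··> t6
  t5 = 0 | 0 → ∅
  t6 = 0 → ∅
Trace ⟨ddb⟩ through Q, begin at {t0}:
  step 1 (d): {t1}
  step 2 (d): {t4}
  step 3 (b): {t6}
  — Q admits the full trace.
Trace ⟨ddb⟩ through P, begin at {s0}:
  step 1 (d): {s1}
  step 2 (d): {s4}
  step 3 (b): ∅ (P stuck)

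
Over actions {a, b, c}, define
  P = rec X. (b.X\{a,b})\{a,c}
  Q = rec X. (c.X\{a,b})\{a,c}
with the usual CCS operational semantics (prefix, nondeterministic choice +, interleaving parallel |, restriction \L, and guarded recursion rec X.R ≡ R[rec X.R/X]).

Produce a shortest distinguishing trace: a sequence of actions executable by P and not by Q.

LTS(P): 2 reachable states
  m0 = rec X. (b.X\{a,b})\{a,c} :: ··b··> m1
  m1 = (rec X. (b.X\{a,b})\{a,c})\{a,b}\{a,c} :: stopped
LTS(Q): 1 reachable states
  n0 = rec X. (c.X\{a,b})\{a,c} :: stopped
Executing b from P (initial set {m0}):
  step 1 (b): {m1}
  P completes σ.
Executing b from Q (initial set {n0}):
  step 1 (b): ∅  — Q cannot continue

b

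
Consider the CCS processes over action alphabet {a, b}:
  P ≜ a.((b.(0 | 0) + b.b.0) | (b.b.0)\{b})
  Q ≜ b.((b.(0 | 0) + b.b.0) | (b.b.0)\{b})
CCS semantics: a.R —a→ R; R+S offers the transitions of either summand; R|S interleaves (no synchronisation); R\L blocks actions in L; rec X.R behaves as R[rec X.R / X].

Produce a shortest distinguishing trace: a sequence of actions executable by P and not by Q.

Reachable graph of P (5 states):
  s0 = a.((b.(0 | 0) + b.b.0) | (b.b.0)\{b}) → -a-> s1
  s1 = (b.(0 | 0) + b.b.0) | (b.b.0)\{b} → -b-> s2, -b-> s3
  s2 = 0 | 0 | (b.b.0)\{b} → ·
  s3 = b.0 | (b.b.0)\{b} → -b-> s4
  s4 = 0 | (b.b.0)\{b} → ·
Reachable graph of Q (5 states):
  t0 = b.((b.(0 | 0) + b.b.0) | (b.b.0)\{b}) → -b-> t1
  t1 = (b.(0 | 0) + b.b.0) | (b.b.0)\{b} → -b-> t2, -b-> t3
  t2 = 0 | 0 | (b.b.0)\{b} → ·
  t3 = b.0 | (b.b.0)\{b} → -b-> t4
  t4 = 0 | (b.b.0)\{b} → ·
Executing a from P (initial set {s0}):
  step 1 (a): {s1}
  — P admits the full trace.
Executing a from Q (initial set {t0}):
  step 1 (a): no successor for Q

a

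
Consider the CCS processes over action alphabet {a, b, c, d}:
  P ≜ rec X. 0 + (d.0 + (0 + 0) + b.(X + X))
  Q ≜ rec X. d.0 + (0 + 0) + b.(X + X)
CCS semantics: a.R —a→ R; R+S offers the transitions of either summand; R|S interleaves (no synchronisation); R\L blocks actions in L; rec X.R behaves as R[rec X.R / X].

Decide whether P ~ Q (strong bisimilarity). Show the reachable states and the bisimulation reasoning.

YES

LTS(P): 3 reachable states
  m0 = rec X. 0 + (d.0 + (0 + 0) + b.(X + X)) → ··b··> m1, ··d··> m2
  m1 = (rec X. 0 + (d.0 + (0 + 0) + b.(X + X))) + (rec X. 0 + (d.0 + (0 + 0) + b.(X + X))) → ··b··> m1, ··d··> m2
  m2 = 0 → stopped
LTS(Q): 3 reachable states
  n0 = rec X. d.0 + (0 + 0) + b.(X + X) → ··b··> n1, ··d··> n2
  n1 = (rec X. d.0 + (0 + 0) + b.(X + X)) + (rec X. d.0 + (0 + 0) + b.(X + X)) → ··b··> n1, ··d··> n2
  n2 = 0 → stopped
Partition-refinement fixed point:
  B0 = {m0, m1, n0, n1}
  B1 = {m2, n2}
m0 ∈ B0, n0 ∈ B0 → same block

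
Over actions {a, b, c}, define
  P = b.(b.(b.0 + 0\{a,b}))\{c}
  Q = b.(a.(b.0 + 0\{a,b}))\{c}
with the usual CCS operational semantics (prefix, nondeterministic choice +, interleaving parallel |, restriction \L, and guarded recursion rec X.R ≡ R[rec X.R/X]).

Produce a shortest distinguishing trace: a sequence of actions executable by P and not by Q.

bb

Reachable graph of P (4 states):
  m0 = b.(b.(b.0 + 0\{a,b}))\{c} ⊢ -b-> m1
  m1 = (b.(b.0 + 0\{a,b}))\{c} ⊢ -b-> m2
  m2 = (b.0 + 0\{a,b})\{c} ⊢ -b-> m3
  m3 = 0\{c} ⊢ ∅
Reachable graph of Q (4 states):
  n0 = b.(a.(b.0 + 0\{a,b}))\{c} ⊢ -b-> n1
  n1 = (a.(b.0 + 0\{a,b}))\{c} ⊢ -a-> n2
  n2 = (b.0 + 0\{a,b})\{c} ⊢ -b-> n3
  n3 = 0\{c} ⊢ ∅
Trace ⟨bb⟩ through P, begin at {m0}:
  after b @ step 1: {m1}
  after b @ step 2: {m2}
  — P admits the full trace.
Trace ⟨bb⟩ through Q, begin at {n0}:
  after b @ step 1: {n1}
  after b @ step 2: ∅  — Q cannot continue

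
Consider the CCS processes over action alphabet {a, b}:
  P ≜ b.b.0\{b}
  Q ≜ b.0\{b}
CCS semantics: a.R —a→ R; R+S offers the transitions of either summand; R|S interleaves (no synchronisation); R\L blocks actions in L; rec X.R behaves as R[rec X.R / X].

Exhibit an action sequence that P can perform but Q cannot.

P's transition system — 3 states:
  m0 = b.b.0\{b} ⊢ -b-> m1
  m1 = b.0\{b} ⊢ -b-> m2
  m2 = 0\{b} ⊢ ∅
Q's transition system — 2 states:
  n0 = b.0\{b} ⊢ -b-> n1
  n1 = 0\{b} ⊢ ∅
Executing bb from P (initial set {m0}):
  step 1 (b): {m1}
  step 2 (b): {m2}
  ✓ P
Executing bb from Q (initial set {n0}):
  step 1 (b): {n1}
  step 2 (b): no successor for Q

bb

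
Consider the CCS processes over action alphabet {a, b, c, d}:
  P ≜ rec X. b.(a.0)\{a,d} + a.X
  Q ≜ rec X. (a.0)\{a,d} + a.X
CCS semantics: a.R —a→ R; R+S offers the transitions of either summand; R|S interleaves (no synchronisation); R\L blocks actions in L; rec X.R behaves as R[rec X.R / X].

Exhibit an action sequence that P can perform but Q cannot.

b

LTS(P): 2 reachable states
  m0 = rec X. b.(a.0)\{a,d} + a.X has moves --a--▸ m0, --b--▸ m1
  m1 = (a.0)\{a,d} has moves ∅
LTS(Q): 1 reachable states
  n0 = rec X. (a.0)\{a,d} + a.X has moves --a--▸ n0
Executing b from P (initial set {m0}):
  step 1 (b): {m1}
  — P admits the full trace.
Executing b from Q (initial set {n0}):
  step 1 (b): ∅  — Q cannot continue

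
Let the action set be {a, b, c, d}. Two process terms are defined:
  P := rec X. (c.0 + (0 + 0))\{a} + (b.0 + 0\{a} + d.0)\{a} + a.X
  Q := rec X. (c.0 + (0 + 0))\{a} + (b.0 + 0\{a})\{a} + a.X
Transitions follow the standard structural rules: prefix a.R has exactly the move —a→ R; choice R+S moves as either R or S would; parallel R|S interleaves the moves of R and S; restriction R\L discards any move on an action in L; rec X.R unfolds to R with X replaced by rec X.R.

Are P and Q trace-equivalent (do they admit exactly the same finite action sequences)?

traces(P) ≠ traces(Q) — witness ⟨d⟩

Reachable graph of P (2 states):
  u0 = rec X. (c.0 + (0 + 0))\{a} + (b.0 + 0\{a} + d.0)\{a} + a.X ⊢ -a-> u0, -b-> u1, -c-> u1, -d-> u1
  u1 = 0\{a} ⊢ deadlocked
Reachable graph of Q (2 states):
  v0 = rec X. (c.0 + (0 + 0))\{a} + (b.0 + 0\{a})\{a} + a.X ⊢ -a-> v0, -b-> v1, -c-> v1
  v1 = 0\{a} ⊢ deadlocked
Run σ = ⟨d⟩ on P: start {u0}
  [1] d ⇒ {u1}
  ✓ P
Run σ = ⟨d⟩ on Q: start {v0}
  [1] d ⇒ ∅ (Q stuck)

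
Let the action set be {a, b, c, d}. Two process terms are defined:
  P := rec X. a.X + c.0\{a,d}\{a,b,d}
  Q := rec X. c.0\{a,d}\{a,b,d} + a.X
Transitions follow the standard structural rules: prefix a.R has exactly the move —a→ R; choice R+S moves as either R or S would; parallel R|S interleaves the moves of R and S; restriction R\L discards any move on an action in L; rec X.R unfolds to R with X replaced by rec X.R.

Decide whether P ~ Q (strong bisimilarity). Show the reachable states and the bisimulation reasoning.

YES

P's transition system — 2 states:
  p0 = rec X. a.X + c.0\{a,d}\{a,b,d} :: =a=> p0, =c=> p1
  p1 = 0\{a,d}\{a,b,d} :: deadlocked
Q's transition system — 2 states:
  q0 = rec X. c.0\{a,d}\{a,b,d} + a.X :: =a=> q0, =c=> q1
  q1 = 0\{a,d}\{a,b,d} :: deadlocked
Coarsest stable partition (strong bisimilarity classes):
  B0 = {p0, q0}
  B1 = {p1, q1}
p0 ∈ B0, q0 ∈ B0 → same block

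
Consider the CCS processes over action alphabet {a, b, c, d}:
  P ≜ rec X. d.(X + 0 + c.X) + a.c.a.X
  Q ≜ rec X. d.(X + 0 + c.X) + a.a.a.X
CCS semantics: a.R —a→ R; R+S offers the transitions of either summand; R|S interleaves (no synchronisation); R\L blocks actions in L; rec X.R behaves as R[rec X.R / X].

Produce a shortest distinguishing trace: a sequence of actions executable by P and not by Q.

ac

P's transition system — 4 states:
  s0 = rec X. d.(X + 0 + c.X) + a.c.a.X ⊢ —a→ s1, —d→ s2
  s1 = c.a.(rec X. d.(X + 0 + c.X) + a.c.a.X) ⊢ —c→ s3
  s2 = (rec X. d.(X + 0 + c.X) + a.c.a.X) + 0 + c.(rec X. d.(X + 0 + c.X) + a.c.a.X) ⊢ —a→ s1, —c→ s0, —d→ s2
  s3 = a.(rec X. d.(X + 0 + c.X) + a.c.a.X) ⊢ —a→ s0
Q's transition system — 4 states:
  t0 = rec X. d.(X + 0 + c.X) + a.a.a.X ⊢ —a→ t1, —d→ t2
  t1 = a.a.(rec X. d.(X + 0 + c.X) + a.a.a.X) ⊢ —a→ t3
  t2 = (rec X. d.(X + 0 + c.X) + a.a.a.X) + 0 + c.(rec X. d.(X + 0 + c.X) + a.a.a.X) ⊢ —a→ t1, —c→ t0, —d→ t2
  t3 = a.(rec X. d.(X + 0 + c.X) + a.a.a.X) ⊢ —a→ t0
Trace ⟨ac⟩ through P, begin at {s0}:
  step 1 (a): {s1}
  step 2 (c): {s3}
  — P admits the full trace.
Trace ⟨ac⟩ through Q, begin at {t0}:
  step 1 (a): {t1}
  step 2 (c): ∅  — Q cannot continue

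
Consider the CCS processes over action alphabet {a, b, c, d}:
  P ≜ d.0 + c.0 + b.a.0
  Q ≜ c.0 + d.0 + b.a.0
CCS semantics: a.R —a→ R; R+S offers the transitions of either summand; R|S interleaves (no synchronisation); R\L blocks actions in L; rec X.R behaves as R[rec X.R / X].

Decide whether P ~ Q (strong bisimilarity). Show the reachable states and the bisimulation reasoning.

bisimilar

LTS(P): 3 reachable states
  p0 = d.0 + c.0 + b.a.0 :: =b=> p1, =c=> p2, =d=> p2
  p1 = a.0 :: =a=> p2
  p2 = 0 :: ·
LTS(Q): 3 reachable states
  q0 = c.0 + d.0 + b.a.0 :: =b=> q1, =c=> q2, =d=> q2
  q1 = a.0 :: =a=> q2
  q2 = 0 :: ·
Coarsest stable partition (strong bisimilarity classes):
  B0 = {p0, q0}
  B1 = {p1, q1}
  B2 = {p2, q2}
p0 ∈ B0, q0 ∈ B0 → same block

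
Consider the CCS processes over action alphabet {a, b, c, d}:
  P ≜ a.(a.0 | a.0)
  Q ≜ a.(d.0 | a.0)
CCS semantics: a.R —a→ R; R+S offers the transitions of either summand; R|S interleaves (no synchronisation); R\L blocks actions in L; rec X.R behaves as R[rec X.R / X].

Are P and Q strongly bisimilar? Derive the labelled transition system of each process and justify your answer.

not bisimilar

P's transition system — 5 states:
  u0 = a.(a.0 | a.0) ⊢ —a→ u1
  u1 = a.0 | a.0 ⊢ —a→ u2, —a→ u3
  u2 = 0 | a.0 ⊢ —a→ u4
  u3 = a.0 | 0 ⊢ —a→ u4
  u4 = 0 | 0 ⊢ deadlocked
Q's transition system — 5 states:
  v0 = a.(d.0 | a.0) ⊢ —a→ v1
  v1 = d.0 | a.0 ⊢ —a→ v2, —d→ v3
  v2 = d.0 | 0 ⊢ —d→ v4
  v3 = 0 | a.0 ⊢ —a→ v4
  v4 = 0 | 0 ⊢ deadlocked
Partition-refinement fixed point:
  B0 = {u0}
  B1 = {u1}
  B2 = {u2, u3, v3}
  B3 = {u4, v4}
  B4 = {v0}
  B5 = {v1}
  B6 = {v2}
u0 ∈ B0, v0 ∈ B4 → different blocks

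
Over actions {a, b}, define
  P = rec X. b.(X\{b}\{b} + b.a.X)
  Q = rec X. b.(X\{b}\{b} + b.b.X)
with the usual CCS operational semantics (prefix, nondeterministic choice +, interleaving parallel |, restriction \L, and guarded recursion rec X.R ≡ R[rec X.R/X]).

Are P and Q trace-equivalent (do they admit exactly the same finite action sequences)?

trace-distinct — witness ⟨bba⟩

LTS(P): 3 reachable states
  m0 = rec X. b.(X\{b}\{b} + b.a.X) ⊢ --b--▸ m1
  m1 = (rec X. b.(X\{b}\{b} + b.a.X))\{b}\{b} + b.a.(rec X. b.(X\{b}\{b} + b.a.X)) ⊢ --b--▸ m2
  m2 = a.(rec X. b.(X\{b}\{b} + b.a.X)) ⊢ --a--▸ m0
LTS(Q): 3 reachable states
  n0 = rec X. b.(X\{b}\{b} + b.b.X) ⊢ --b--▸ n1
  n1 = (rec X. b.(X\{b}\{b} + b.b.X))\{b}\{b} + b.b.(rec X. b.(X\{b}\{b} + b.b.X)) ⊢ --b--▸ n2
  n2 = b.(rec X. b.(X\{b}\{b} + b.b.X)) ⊢ --b--▸ n0
Trace ⟨bba⟩ through P, begin at {m0}:
  [1] b ⇒ {m1}
  [2] b ⇒ {m2}
  [3] a ⇒ {m0}
  ✓ P
Trace ⟨bba⟩ through Q, begin at {n0}:
  [1] b ⇒ {n1}
  [2] b ⇒ {n2}
  [3] a ⇒ ∅ (Q stuck)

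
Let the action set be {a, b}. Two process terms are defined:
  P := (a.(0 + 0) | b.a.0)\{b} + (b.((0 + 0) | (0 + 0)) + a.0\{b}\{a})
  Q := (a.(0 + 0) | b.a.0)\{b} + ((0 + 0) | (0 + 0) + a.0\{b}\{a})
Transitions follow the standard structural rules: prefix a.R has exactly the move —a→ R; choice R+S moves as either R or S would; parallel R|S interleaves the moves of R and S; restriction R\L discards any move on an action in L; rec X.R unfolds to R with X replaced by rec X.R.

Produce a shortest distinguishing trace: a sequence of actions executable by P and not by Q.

P's transition system — 4 states:
  p0 = (a.(0 + 0) | b.a.0)\{b} + (b.((0 + 0) | (0 + 0)) + a.0\{b}\{a}) ⊢ --a--▸ p1, --a--▸ p2, --b--▸ p3
  p1 = ((0 + 0) | b.a.0)\{b} ⊢ ·
  p2 = 0\{b}\{a} ⊢ ·
  p3 = (0 + 0) | (0 + 0) ⊢ ·
Q's transition system — 3 states:
  q0 = (a.(0 + 0) | b.a.0)\{b} + ((0 + 0) | (0 + 0) + a.0\{b}\{a}) ⊢ --a--▸ q1, --a--▸ q2
  q1 = ((0 + 0) | b.a.0)\{b} ⊢ ·
  q2 = 0\{b}\{a} ⊢ ·
Trace ⟨b⟩ through P, begin at {p0}:
  [1] b ⇒ {p3}
  — P admits the full trace.
Trace ⟨b⟩ through Q, begin at {q0}:
  [1] b ⇒ ∅  — Q cannot continue

b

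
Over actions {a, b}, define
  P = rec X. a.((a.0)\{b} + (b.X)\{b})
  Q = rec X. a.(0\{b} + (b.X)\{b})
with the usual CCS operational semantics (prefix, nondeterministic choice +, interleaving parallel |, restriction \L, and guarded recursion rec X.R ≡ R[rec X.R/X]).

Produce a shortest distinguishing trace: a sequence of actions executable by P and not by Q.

aa

LTS(P): 3 reachable states
  u0 = rec X. a.((a.0)\{b} + (b.X)\{b}) | --a--▸ u1
  u1 = (a.0)\{b} + (b.(rec X. a.((a.0)\{b} + (b.X)\{b})))\{b} | --a--▸ u2
  u2 = 0\{b} | ∅
LTS(Q): 2 reachable states
  v0 = rec X. a.(0\{b} + (b.X)\{b}) | --a--▸ v1
  v1 = 0\{b} + (b.(rec X. a.(0\{b} + (b.X)\{b})))\{b} | ∅
Executing aa from P (initial set {u0}):
  after a @ step 1: {u1}
  after a @ step 2: {u2}
  P completes σ.
Executing aa from Q (initial set {v0}):
  after a @ step 1: {v1}
  after a @ step 2: ∅  — Q cannot continue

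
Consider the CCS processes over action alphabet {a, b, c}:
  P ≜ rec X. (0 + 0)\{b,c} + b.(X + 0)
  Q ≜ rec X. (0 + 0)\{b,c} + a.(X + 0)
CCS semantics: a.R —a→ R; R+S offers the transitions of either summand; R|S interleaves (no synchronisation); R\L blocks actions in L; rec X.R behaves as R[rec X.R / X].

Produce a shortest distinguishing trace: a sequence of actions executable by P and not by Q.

b

P's transition system — 2 states:
  u0 = rec X. (0 + 0)\{b,c} + b.(X + 0) ⊢ --b--▸ u1
  u1 = (rec X. (0 + 0)\{b,c} + b.(X + 0)) + 0 ⊢ --b--▸ u1
Q's transition system — 2 states:
  v0 = rec X. (0 + 0)\{b,c} + a.(X + 0) ⊢ --a--▸ v1
  v1 = (rec X. (0 + 0)\{b,c} + a.(X + 0)) + 0 ⊢ --a--▸ v1
Trace ⟨b⟩ through P, begin at {u0}:
  step 1 (b): {u1}
  ✓ P
Trace ⟨b⟩ through Q, begin at {v0}:
  step 1 (b): ∅ (Q stuck)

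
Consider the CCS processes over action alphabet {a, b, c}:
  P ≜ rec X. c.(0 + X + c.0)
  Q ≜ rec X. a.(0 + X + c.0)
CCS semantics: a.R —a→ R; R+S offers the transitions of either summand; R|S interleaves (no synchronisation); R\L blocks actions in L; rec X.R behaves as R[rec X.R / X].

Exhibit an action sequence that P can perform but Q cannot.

P's transition system — 3 states:
  u0 = rec X. c.(0 + X + c.0) :: --c--▸ u1
  u1 = 0 + (rec X. c.(0 + X + c.0)) + c.0 :: --c--▸ u1, --c--▸ u2
  u2 = 0 :: ∅
Q's transition system — 3 states:
  v0 = rec X. a.(0 + X + c.0) :: --a--▸ v1
  v1 = 0 + (rec X. a.(0 + X + c.0)) + c.0 :: --a--▸ v1, --c--▸ v2
  v2 = 0 :: ∅
Run σ = ⟨c⟩ on P: start {u0}
  after c @ step 1: {u1}
  ✓ P
Run σ = ⟨c⟩ on Q: start {v0}
  after c @ step 1: ∅ (Q stuck)

c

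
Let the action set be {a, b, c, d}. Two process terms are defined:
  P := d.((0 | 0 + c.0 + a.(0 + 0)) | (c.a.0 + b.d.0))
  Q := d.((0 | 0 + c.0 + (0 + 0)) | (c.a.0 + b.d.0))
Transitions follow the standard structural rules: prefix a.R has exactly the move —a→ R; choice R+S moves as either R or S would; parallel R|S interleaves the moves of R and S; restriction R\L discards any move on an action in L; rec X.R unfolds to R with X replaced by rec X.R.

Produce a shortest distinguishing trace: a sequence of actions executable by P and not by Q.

LTS(P): 13 reachable states
  m0 = d.((0 | 0 + c.0 + a.(0 + 0)) | (c.a.0 + b.d.0)) ⊢ —d→ m1
  m1 = (0 | 0 + c.0 + a.(0 + 0)) | (c.a.0 + b.d.0) ⊢ —a→ m2, —b→ m3, —c→ m4, —c→ m5
  m2 = (0 + 0) | (c.a.0 + b.d.0) ⊢ —b→ m6, —c→ m7
  m3 = (0 | 0 + c.0 + a.(0 + 0)) | d.0 ⊢ —a→ m6, —c→ m8, —d→ m9
  m4 = (0 | 0 + c.0 + a.(0 + 0)) | a.0 ⊢ —a→ m7, —a→ m9, —c→ m10
  m5 = 0 | (c.a.0 + b.d.0) ⊢ —b→ m8, —c→ m10
  m6 = (0 + 0) | d.0 ⊢ —d→ m11
  m7 = (0 + 0) | a.0 ⊢ —a→ m11
  m8 = 0 | d.0 ⊢ —d→ m12
  m9 = (0 | 0 + c.0 + a.(0 + 0)) | 0 ⊢ —a→ m11, —c→ m12
  m10 = 0 | a.0 ⊢ —a→ m12
  m11 = (0 + 0) | 0 ⊢ ∅
  m12 = 0 | 0 ⊢ ∅
LTS(Q): 9 reachable states
  n0 = d.((0 | 0 + c.0 + (0 + 0)) | (c.a.0 + b.d.0)) ⊢ —d→ n1
  n1 = (0 | 0 + c.0 + (0 + 0)) | (c.a.0 + b.d.0) ⊢ —b→ n2, —c→ n3, —c→ n4
  n2 = (0 | 0 + c.0 + (0 + 0)) | d.0 ⊢ —c→ n5, —d→ n6
  n3 = (0 | 0 + c.0 + (0 + 0)) | a.0 ⊢ —a→ n6, —c→ n7
  n4 = 0 | (c.a.0 + b.d.0) ⊢ —b→ n5, —c→ n7
  n5 = 0 | d.0 ⊢ —d→ n8
  n6 = (0 | 0 + c.0 + (0 + 0)) | 0 ⊢ —c→ n8
  n7 = 0 | a.0 ⊢ —a→ n8
  n8 = 0 | 0 ⊢ ∅
Trace ⟨da⟩ through P, begin at {m0}:
  after d @ step 1: {m1}
  after a @ step 2: {m2}
  — P admits the full trace.
Trace ⟨da⟩ through Q, begin at {n0}:
  after d @ step 1: {n1}
  after a @ step 2: no successor for Q

da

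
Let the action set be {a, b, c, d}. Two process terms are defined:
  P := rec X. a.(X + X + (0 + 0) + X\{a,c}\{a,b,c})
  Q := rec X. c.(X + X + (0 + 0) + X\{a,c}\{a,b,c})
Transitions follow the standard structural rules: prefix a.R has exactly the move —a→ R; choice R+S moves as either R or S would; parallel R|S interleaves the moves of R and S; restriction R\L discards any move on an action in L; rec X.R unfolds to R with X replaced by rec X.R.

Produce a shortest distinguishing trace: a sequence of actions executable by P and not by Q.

LTS(P): 2 reachable states
  s0 = rec X. a.(X + X + (0 + 0) + X\{a,c}\{a,b,c}) ⊢ -a-> s1
  s1 = (rec X. a.(X + X + (0 + 0) + X\{a,c}\{a,b,c})) + (rec X. a.(X + X + (0 + 0) + X\{a,c}\{a,b,c})) + (0 + 0) + (rec X. a.(X + X + (0 + 0) + X\{a,c}\{a,b,c}))\{a,c}\{a,b,c} ⊢ -a-> s1
LTS(Q): 2 reachable states
  t0 = rec X. c.(X + X + (0 + 0) + X\{a,c}\{a,b,c}) ⊢ -c-> t1
  t1 = (rec X. c.(X + X + (0 + 0) + X\{a,c}\{a,b,c})) + (rec X. c.(X + X + (0 + 0) + X\{a,c}\{a,b,c})) + (0 + 0) + (rec X. c.(X + X + (0 + 0) + X\{a,c}\{a,b,c}))\{a,c}\{a,b,c} ⊢ -c-> t1
Run σ = ⟨a⟩ on P: start {s0}
  step 1 (a): {s1}
  — P admits the full trace.
Run σ = ⟨a⟩ on Q: start {t0}
  step 1 (a): no successor for Q

a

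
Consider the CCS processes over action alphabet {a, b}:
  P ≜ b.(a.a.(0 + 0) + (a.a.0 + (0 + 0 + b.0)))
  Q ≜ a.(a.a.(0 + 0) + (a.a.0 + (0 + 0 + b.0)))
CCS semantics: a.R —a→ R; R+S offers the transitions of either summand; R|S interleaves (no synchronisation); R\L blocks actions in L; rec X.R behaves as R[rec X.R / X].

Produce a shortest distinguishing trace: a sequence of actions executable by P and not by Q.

b

LTS(P): 6 reachable states
  u0 = b.(a.a.(0 + 0) + (a.a.0 + (0 + 0 + b.0))) has moves --b--▸ u1
  u1 = a.a.(0 + 0) + (a.a.0 + (0 + 0 + b.0)) has moves --a--▸ u2, --a--▸ u3, --b--▸ u4
  u2 = a.(0 + 0) has moves --a--▸ u5
  u3 = a.0 has moves --a--▸ u4
  u4 = 0 has moves stopped
  u5 = 0 + 0 has moves stopped
LTS(Q): 6 reachable states
  v0 = a.(a.a.(0 + 0) + (a.a.0 + (0 + 0 + b.0))) has moves --a--▸ v1
  v1 = a.a.(0 + 0) + (a.a.0 + (0 + 0 + b.0)) has moves --a--▸ v2, --a--▸ v3, --b--▸ v4
  v2 = a.(0 + 0) has moves --a--▸ v5
  v3 = a.0 has moves --a--▸ v4
  v4 = 0 has moves stopped
  v5 = 0 + 0 has moves stopped
Executing b from P (initial set {u0}):
  [1] b ⇒ {u1}
  P completes σ.
Executing b from Q (initial set {v0}):
  [1] b ⇒ ∅  — Q cannot continue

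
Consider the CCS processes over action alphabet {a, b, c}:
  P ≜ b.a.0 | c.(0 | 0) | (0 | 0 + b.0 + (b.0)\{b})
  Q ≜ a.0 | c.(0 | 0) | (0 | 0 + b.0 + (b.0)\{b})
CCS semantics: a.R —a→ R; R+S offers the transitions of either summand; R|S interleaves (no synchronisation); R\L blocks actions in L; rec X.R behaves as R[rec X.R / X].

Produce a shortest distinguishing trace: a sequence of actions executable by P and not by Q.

bb

LTS(P): 12 reachable states
  p0 = b.a.0 | c.(0 | 0) | (0 | 0 + b.0 + (b.0)\{b}) ⊢ ··b··> p1, ··b··> p2, ··c··> p3
  p1 = a.0 | c.(0 | 0) | (0 | 0 + b.0 + (b.0)\{b}) ⊢ ··a··> p4, ··b··> p5, ··c··> p6
  p2 = b.a.0 | c.(0 | 0) | 0 ⊢ ··b··> p5, ··c··> p7
  p3 = b.a.0 | (0 | 0) | (0 | 0 + b.0 + (b.0)\{b}) ⊢ ··b··> p6, ··b··> p7
  p4 = 0 | c.(0 | 0) | (0 | 0 + b.0 + (b.0)\{b}) ⊢ ··b··> p8, ··c··> p9
  p5 = a.0 | c.(0 | 0) | 0 ⊢ ··a··> p8, ··c··> p10
  p6 = a.0 | (0 | 0) | (0 | 0 + b.0 + (b.0)\{b}) ⊢ ··a··> p9, ··b··> p10
  p7 = b.a.0 | (0 | 0) | 0 ⊢ ··b··> p10
  p8 = 0 | c.(0 | 0) | 0 ⊢ ··c··> p11
  p9 = 0 | (0 | 0) | (0 | 0 + b.0 + (b.0)\{b}) ⊢ ··b··> p11
  p10 = a.0 | (0 | 0) | 0 ⊢ ··a··> p11
  p11 = 0 | (0 | 0) | 0 ⊢ deadlocked
LTS(Q): 8 reachable states
  q0 = a.0 | c.(0 | 0) | (0 | 0 + b.0 + (b.0)\{b}) ⊢ ··a··> q1, ··b··> q2, ··c··> q3
  q1 = 0 | c.(0 | 0) | (0 | 0 + b.0 + (b.0)\{b}) ⊢ ··b··> q4, ··c··> q5
  q2 = a.0 | c.(0 | 0) | 0 ⊢ ··a··> q4, ··c··> q6
  q3 = a.0 | (0 | 0) | (0 | 0 + b.0 + (b.0)\{b}) ⊢ ··a··> q5, ··b··> q6
  q4 = 0 | c.(0 | 0) | 0 ⊢ ··c··> q7
  q5 = 0 | (0 | 0) | (0 | 0 + b.0 + (b.0)\{b}) ⊢ ··b··> q7
  q6 = a.0 | (0 | 0) | 0 ⊢ ··a··> q7
  q7 = 0 | (0 | 0) | 0 ⊢ deadlocked
Executing bb from P (initial set {p0}):
  step 1 (b): {p1, p2}
  step 2 (b): {p5}
  — P admits the full trace.
Executing bb from Q (initial set {q0}):
  step 1 (b): {q2}
  step 2 (b): ∅ (Q stuck)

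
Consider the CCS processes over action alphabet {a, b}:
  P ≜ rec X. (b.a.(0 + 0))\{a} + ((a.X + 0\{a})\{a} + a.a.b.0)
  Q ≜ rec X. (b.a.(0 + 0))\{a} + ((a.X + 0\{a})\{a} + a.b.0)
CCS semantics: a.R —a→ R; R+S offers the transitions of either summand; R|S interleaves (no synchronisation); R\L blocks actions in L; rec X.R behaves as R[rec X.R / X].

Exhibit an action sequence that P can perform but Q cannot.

P's transition system — 5 states:
  p0 = rec X. (b.a.(0 + 0))\{a} + ((a.X + 0\{a})\{a} + a.a.b.0) ⊢ =a=> p1, =b=> p2
  p1 = a.b.0 ⊢ =a=> p3
  p2 = (a.(0 + 0))\{a} ⊢ (no moves)
  p3 = b.0 ⊢ =b=> p4
  p4 = 0 ⊢ (no moves)
Q's transition system — 4 states:
  q0 = rec X. (b.a.(0 + 0))\{a} + ((a.X + 0\{a})\{a} + a.b.0) ⊢ =a=> q1, =b=> q2
  q1 = b.0 ⊢ =b=> q3
  q2 = (a.(0 + 0))\{a} ⊢ (no moves)
  q3 = 0 ⊢ (no moves)
Run σ = ⟨aa⟩ on P: start {p0}
  step 1 (a): {p1}
  step 2 (a): {p3}
  P completes σ.
Run σ = ⟨aa⟩ on Q: start {q0}
  step 1 (a): {q1}
  step 2 (a): no successor for Q

aa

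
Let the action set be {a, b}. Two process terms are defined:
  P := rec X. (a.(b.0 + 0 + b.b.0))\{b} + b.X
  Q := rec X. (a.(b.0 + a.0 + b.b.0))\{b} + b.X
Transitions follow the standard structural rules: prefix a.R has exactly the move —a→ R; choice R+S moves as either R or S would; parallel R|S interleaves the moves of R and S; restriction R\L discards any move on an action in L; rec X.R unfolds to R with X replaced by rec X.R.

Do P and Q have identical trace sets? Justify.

NO — witness ⟨aa⟩

P's transition system — 2 states:
  p0 = rec X. (a.(b.0 + 0 + b.b.0))\{b} + b.X | -a-> p1, -b-> p0
  p1 = (b.0 + 0 + b.b.0)\{b} | ∅
Q's transition system — 3 states:
  q0 = rec X. (a.(b.0 + a.0 + b.b.0))\{b} + b.X | -a-> q1, -b-> q0
  q1 = (b.0 + a.0 + b.b.0)\{b} | -a-> q2
  q2 = 0\{b} | ∅
Run σ = ⟨aa⟩ on Q: start {q0}
  after a @ step 1: {q1}
  after a @ step 2: {q2}
  Q completes σ.
Run σ = ⟨aa⟩ on P: start {p0}
  after a @ step 1: {p1}
  after a @ step 2: ∅ (P stuck)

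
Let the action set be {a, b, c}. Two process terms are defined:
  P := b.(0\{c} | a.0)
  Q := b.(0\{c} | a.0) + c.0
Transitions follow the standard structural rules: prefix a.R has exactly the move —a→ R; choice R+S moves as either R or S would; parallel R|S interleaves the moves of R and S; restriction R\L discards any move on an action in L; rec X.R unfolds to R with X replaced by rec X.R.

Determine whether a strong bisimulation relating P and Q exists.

Reachable graph of P (3 states):
  s0 = b.(0\{c} | a.0) → =b=> s1
  s1 = 0\{c} | a.0 → =a=> s2
  s2 = 0\{c} | 0 → ∅
Reachable graph of Q (4 states):
  t0 = b.(0\{c} | a.0) + c.0 → =b=> t1, =c=> t2
  t1 = 0\{c} | a.0 → =a=> t3
  t2 = 0 → ∅
  t3 = 0\{c} | 0 → ∅
Coarsest stable partition (strong bisimilarity classes):
  B0 = {s0}
  B1 = {s1, t1}
  B2 = {s2, t2, t3}
  B3 = {t0}
s0 ∈ B0, t0 ∈ B3 → different blocks

P ≁ Q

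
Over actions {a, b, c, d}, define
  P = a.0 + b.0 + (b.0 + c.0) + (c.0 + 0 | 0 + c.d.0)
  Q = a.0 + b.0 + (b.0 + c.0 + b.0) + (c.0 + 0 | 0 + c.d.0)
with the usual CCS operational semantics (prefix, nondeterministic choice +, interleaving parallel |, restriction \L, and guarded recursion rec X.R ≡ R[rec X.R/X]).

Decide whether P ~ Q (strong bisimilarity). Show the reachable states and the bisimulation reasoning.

P's transition system — 3 states:
  p0 = a.0 + b.0 + (b.0 + c.0) + (c.0 + 0 | 0 + c.d.0) ⊢ ··a··> p1, ··b··> p1, ··c··> p1, ··c··> p2
  p1 = 0 ⊢ ∅
  p2 = d.0 ⊢ ··d··> p1
Q's transition system — 3 states:
  q0 = a.0 + b.0 + (b.0 + c.0 + b.0) + (c.0 + 0 | 0 + c.d.0) ⊢ ··a··> q1, ··b··> q1, ··c··> q1, ··c··> q2
  q1 = 0 ⊢ ∅
  q2 = d.0 ⊢ ··d··> q1
Bisimilarity quotient blocks:
  B0 = {p0, q0}
  B1 = {p1, q1}
  B2 = {p2, q2}
p0 ∈ B0, q0 ∈ B0 → same block

P ~ Q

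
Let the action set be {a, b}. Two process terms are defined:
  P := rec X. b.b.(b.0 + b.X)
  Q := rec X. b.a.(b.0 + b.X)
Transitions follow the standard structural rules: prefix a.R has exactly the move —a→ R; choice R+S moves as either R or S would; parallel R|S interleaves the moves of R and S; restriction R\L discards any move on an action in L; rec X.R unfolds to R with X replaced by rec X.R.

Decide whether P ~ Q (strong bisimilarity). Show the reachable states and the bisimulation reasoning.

not bisimilar

P's transition system — 4 states:
  p0 = rec X. b.b.(b.0 + b.X) → ··b··> p1
  p1 = b.(b.0 + b.(rec X. b.b.(b.0 + b.X))) → ··b··> p2
  p2 = b.0 + b.(rec X. b.b.(b.0 + b.X)) → ··b··> p0, ··b··> p3
  p3 = 0 → stopped
Q's transition system — 4 states:
  q0 = rec X. b.a.(b.0 + b.X) → ··b··> q1
  q1 = a.(b.0 + b.(rec X. b.a.(b.0 + b.X))) → ··a··> q2
  q2 = b.0 + b.(rec X. b.a.(b.0 + b.X)) → ··b··> q0, ··b··> q3
  q3 = 0 → stopped
Bisimilarity quotient blocks:
  B0 = {p0}
  B1 = {p1}
  B2 = {p2}
  B3 = {p3, q3}
  B4 = {q0}
  B5 = {q1}
  B6 = {q2}
p0 ∈ B0, q0 ∈ B4 → different blocks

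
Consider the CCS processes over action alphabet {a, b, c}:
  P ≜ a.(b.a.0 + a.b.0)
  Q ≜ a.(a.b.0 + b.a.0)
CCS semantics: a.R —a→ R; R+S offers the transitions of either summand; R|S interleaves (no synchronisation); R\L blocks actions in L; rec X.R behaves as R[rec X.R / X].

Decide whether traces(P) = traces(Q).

YES

Reachable graph of P (5 states):
  u0 = a.(b.a.0 + a.b.0) ⊢ --a--▸ u1
  u1 = b.a.0 + a.b.0 ⊢ --a--▸ u2, --b--▸ u3
  u2 = b.0 ⊢ --b--▸ u4
  u3 = a.0 ⊢ --a--▸ u4
  u4 = 0 ⊢ deadlocked
Reachable graph of Q (5 states):
  v0 = a.(a.b.0 + b.a.0) ⊢ --a--▸ v1
  v1 = a.b.0 + b.a.0 ⊢ --a--▸ v2, --b--▸ v3
  v2 = b.0 ⊢ --b--▸ v4
  v3 = a.0 ⊢ --a--▸ v4
  v4 = 0 ⊢ deadlocked
Partition-refinement fixed point:
  B0 = {u0, v0}
  B1 = {u1, v1}
  B2 = {u2, v2}
  B3 = {u4, v4}
  B4 = {u3, v3}
u0 ∈ B0, v0 ∈ B0 → same block
Bisimilar ⇒ trace-equivalent.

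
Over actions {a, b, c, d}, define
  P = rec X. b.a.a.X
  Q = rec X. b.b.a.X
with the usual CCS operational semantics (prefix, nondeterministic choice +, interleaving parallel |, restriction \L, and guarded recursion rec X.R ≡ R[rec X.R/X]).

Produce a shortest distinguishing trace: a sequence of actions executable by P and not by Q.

ba

Reachable graph of P (3 states):
  s0 = rec X. b.a.a.X ⊢ -b-> s1
  s1 = a.a.(rec X. b.a.a.X) ⊢ -a-> s2
  s2 = a.(rec X. b.a.a.X) ⊢ -a-> s0
Reachable graph of Q (3 states):
  t0 = rec X. b.b.a.X ⊢ -b-> t1
  t1 = b.a.(rec X. b.b.a.X) ⊢ -b-> t2
  t2 = a.(rec X. b.b.a.X) ⊢ -a-> t0
Run σ = ⟨ba⟩ on P: start {s0}
  [1] b ⇒ {s1}
  [2] a ⇒ {s2}
  ✓ P
Run σ = ⟨ba⟩ on Q: start {t0}
  [1] b ⇒ {t1}
  [2] a ⇒ no successor for Q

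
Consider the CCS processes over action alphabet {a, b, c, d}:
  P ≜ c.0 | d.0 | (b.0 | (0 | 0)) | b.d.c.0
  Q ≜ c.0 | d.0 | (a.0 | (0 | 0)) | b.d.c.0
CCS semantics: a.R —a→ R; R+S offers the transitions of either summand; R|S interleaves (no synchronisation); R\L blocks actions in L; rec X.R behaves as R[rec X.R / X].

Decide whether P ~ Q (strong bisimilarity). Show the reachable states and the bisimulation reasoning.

P's transition system — 32 states:
  u0 = c.0 | d.0 | (b.0 | (0 | 0)) | b.d.c.0 → =b=> u1, =b=> u2, =c=> u3, =d=> u4
  u1 = c.0 | d.0 | (0 | (0 | 0)) | b.d.c.0 → =b=> u5, =c=> u6, =d=> u7
  u2 = c.0 | d.0 | (b.0 | (0 | 0)) | d.c.0 → =b=> u5, =c=> u8, =d=> u10, =d=> u9
  u3 = 0 | d.0 | (b.0 | (0 | 0)) | b.d.c.0 → =b=> u6, =b=> u8, =d=> u11
  u4 = c.0 | 0 | (b.0 | (0 | 0)) | b.d.c.0 → =b=> u7, =b=> u9, =c=> u11
  u5 = c.0 | d.0 | (0 | (0 | 0)) | d.c.0 → =c=> u12, =d=> u13, =d=> u14
  u6 = 0 | d.0 | (0 | (0 | 0)) | b.d.c.0 → =b=> u12, =d=> u15
  u7 = c.0 | 0 | (0 | (0 | 0)) | b.d.c.0 → =b=> u13, =c=> u15
  u8 = 0 | d.0 | (b.0 | (0 | 0)) | d.c.0 → =b=> u12, =d=> u16, =d=> u17
  u9 = c.0 | 0 | (b.0 | (0 | 0)) | d.c.0 → =b=> u13, =c=> u16, =d=> u18
  u10 = c.0 | d.0 | (b.0 | (0 | 0)) | c.0 → =b=> u14, =c=> u17, =c=> u19, =d=> u18
  u11 = 0 | 0 | (b.0 | (0 | 0)) | b.d.c.0 → =b=> u15, =b=> u16
  u12 = 0 | d.0 | (0 | (0 | 0)) | d.c.0 → =d=> u20, =d=> u21
  u13 = c.0 | 0 | (0 | (0 | 0)) | d.c.0 → =c=> u20, =d=> u22
  u14 = c.0 | d.0 | (0 | (0 | 0)) | c.0 → =c=> u21, =c=> u23, =d=> u22
  u15 = 0 | 0 | (0 | (0 | 0)) | b.d.c.0 → =b=> u20
  u16 = 0 | 0 | (b.0 | (0 | 0)) | d.c.0 → =b=> u20, =d=> u24
  u17 = 0 | d.0 | (b.0 | (0 | 0)) | c.0 → =b=> u21, =c=> u25, =d=> u24
  u18 = c.0 | 0 | (b.0 | (0 | 0)) | c.0 → =b=> u22, =c=> u24, =c=> u26
  u19 = c.0 | d.0 | (b.0 | (0 | 0)) | 0 → =b=> u23, =c=> u25, =d=> u26
  u20 = 0 | 0 | (0 | (0 | 0)) | d.c.0 → =d=> u27
  u21 = 0 | d.0 | (0 | (0 | 0)) | c.0 → =c=> u28, =d=> u27
  u22 = c.0 | 0 | (0 | (0 | 0)) | c.0 → =c=> u27, =c=> u29
  u23 = c.0 | d.0 | (0 | (0 | 0)) | 0 → =c=> u28, =d=> u29
  u24 = 0 | 0 | (b.0 | (0 | 0)) | c.0 → =b=> u27, =c=> u30
  u25 = 0 | d.0 | (b.0 | (0 | 0)) | 0 → =b=> u28, =d=> u30
  u26 = c.0 | 0 | (b.0 | (0 | 0)) | 0 → =b=> u29, =c=> u30
  u27 = 0 | 0 | (0 | (0 | 0)) | c.0 → =c=> u31
  u28 = 0 | d.0 | (0 | (0 | 0)) | 0 → =d=> u31
  u29 = c.0 | 0 | (0 | (0 | 0)) | 0 → =c=> u31
  u30 = 0 | 0 | (b.0 | (0 | 0)) | 0 → =b=> u31
  u31 = 0 | 0 | (0 | (0 | 0)) | 0 → deadlocked
Q's transition system — 32 states:
  v0 = c.0 | d.0 | (a.0 | (0 | 0)) | b.d.c.0 → =a=> v1, =b=> v2, =c=> v3, =d=> v4
  v1 = c.0 | d.0 | (0 | (0 | 0)) | b.d.c.0 → =b=> v5, =c=> v6, =d=> v7
  v2 = c.0 | d.0 | (a.0 | (0 | 0)) | d.c.0 → =a=> v5, =c=> v8, =d=> v10, =d=> v9
  v3 = 0 | d.0 | (a.0 | (0 | 0)) | b.d.c.0 → =a=> v6, =b=> v8, =d=> v11
  v4 = c.0 | 0 | (a.0 | (0 | 0)) | b.d.c.0 → =a=> v7, =b=> v9, =c=> v11
  v5 = c.0 | d.0 | (0 | (0 | 0)) | d.c.0 → =c=> v12, =d=> v13, =d=> v14
  v6 = 0 | d.0 | (0 | (0 | 0)) | b.d.c.0 → =b=> v12, =d=> v15
  v7 = c.0 | 0 | (0 | (0 | 0)) | b.d.c.0 → =b=> v13, =c=> v15
  v8 = 0 | d.0 | (a.0 | (0 | 0)) | d.c.0 → =a=> v12, =d=> v16, =d=> v17
  v9 = c.0 | 0 | (a.0 | (0 | 0)) | d.c.0 → =a=> v13, =c=> v16, =d=> v18
  v10 = c.0 | d.0 | (a.0 | (0 | 0)) | c.0 → =a=> v14, =c=> v17, =c=> v19, =d=> v18
  v11 = 0 | 0 | (a.0 | (0 | 0)) | b.d.c.0 → =a=> v15, =b=> v16
  v12 = 0 | d.0 | (0 | (0 | 0)) | d.c.0 → =d=> v20, =d=> v21
  v13 = c.0 | 0 | (0 | (0 | 0)) | d.c.0 → =c=> v20, =d=> v22
  v14 = c.0 | d.0 | (0 | (0 | 0)) | c.0 → =c=> v21, =c=> v23, =d=> v22
  v15 = 0 | 0 | (0 | (0 | 0)) | b.d.c.0 → =b=> v20
  v16 = 0 | 0 | (a.0 | (0 | 0)) | d.c.0 → =a=> v20, =d=> v24
  v17 = 0 | d.0 | (a.0 | (0 | 0)) | c.0 → =a=> v21, =c=> v25, =d=> v24
  v18 = c.0 | 0 | (a.0 | (0 | 0)) | c.0 → =a=> v22, =c=> v24, =c=> v26
  v19 = c.0 | d.0 | (a.0 | (0 | 0)) | 0 → =a=> v23, =c=> v25, =d=> v26
  v20 = 0 | 0 | (0 | (0 | 0)) | d.c.0 → =d=> v27
  v21 = 0 | d.0 | (0 | (0 | 0)) | c.0 → =c=> v28, =d=> v27
  v22 = c.0 | 0 | (0 | (0 | 0)) | c.0 → =c=> v27, =c=> v29
  v23 = c.0 | d.0 | (0 | (0 | 0)) | 0 → =c=> v28, =d=> v29
  v24 = 0 | 0 | (a.0 | (0 | 0)) | c.0 → =a=> v27, =c=> v30
  v25 = 0 | d.0 | (a.0 | (0 | 0)) | 0 → =a=> v28, =d=> v30
  v26 = c.0 | 0 | (a.0 | (0 | 0)) | 0 → =a=> v29, =c=> v30
  v27 = 0 | 0 | (0 | (0 | 0)) | c.0 → =c=> v31
  v28 = 0 | d.0 | (0 | (0 | 0)) | 0 → =d=> v31
  v29 = c.0 | 0 | (0 | (0 | 0)) | 0 → =c=> v31
  v30 = 0 | 0 | (a.0 | (0 | 0)) | 0 → =a=> v31
  v31 = 0 | 0 | (0 | (0 | 0)) | 0 → deadlocked
Partition-refinement fixed point:
  B0 = {u0}
  B1 = {u2}
  B2 = {u5, v5}
  B3 = {u13, v13}
  B4 = {u22, v22}
  B5 = {u27, u29, v27, v29}
  B6 = {u31, v31}
  B7 = {u20, v20}
  B8 = {u14, v14}
  B9 = {u21, u23, v21, v23}
  B10 = {u28, v28}
  B11 = {u12, v12}
  B12 = {u9}
  B13 = {u18}
  B14 = {u24, u26}
  B15 = {u30}
  B16 = {u16}
  B17 = {u10}
  B18 = {u17, u19}
  B19 = {u25}
  B20 = {u8}
  B21 = {u3}
  B22 = {u6, v6}
  B23 = {u15, v15}
  B24 = {u11}
  B25 = {u1, v1}
  B26 = {u7, v7}
  B27 = {u4}
  B28 = {v0}
  B29 = {v2}
  B30 = {v8}
  B31 = {v17, v19}
  B32 = {v25}
  B33 = {v30}
  B34 = {v24, v26}
  B35 = {v16}
  B36 = {v9}
  B37 = {v18}
  B38 = {v10}
  B39 = {v4}
  B40 = {v11}
  B41 = {v3}
u0 ∈ B0, v0 ∈ B28 → different blocks

not bisimilar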